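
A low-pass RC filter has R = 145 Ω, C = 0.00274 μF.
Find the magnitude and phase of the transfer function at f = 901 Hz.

Step 1 — Angular frequency: ω = 2π·901 = 5661 rad/s.
Step 2 — Transfer function: H(jω) = 1/(1 + jωRC).
Step 3 — Denominator: 1 + jωRC = 1 + j·5661·145·2.74e-09 = 1 + j0.002249.
Step 4 — H = 1 - j0.002249.
Step 5 — Magnitude: |H| = 1 (-0.0 dB); phase: φ = -0.1°.

|H| = 1 (-0.0 dB), φ = -0.1°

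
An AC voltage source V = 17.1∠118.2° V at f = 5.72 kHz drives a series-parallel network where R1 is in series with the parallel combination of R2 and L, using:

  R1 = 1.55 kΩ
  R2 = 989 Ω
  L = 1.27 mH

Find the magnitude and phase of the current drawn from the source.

Step 1 — Angular frequency: ω = 2π·f = 2π·5720 = 3.594e+04 rad/s.
Step 2 — Component impedances:
  R1: Z = R = 1550 Ω
  R2: Z = R = 989 Ω
  L: Z = jωL = j·3.594e+04·0.00127 = 0 + j45.64 Ω
Step 3 — Parallel branch: R2 || L = 1/(1/R2 + 1/L) = 2.102 + j45.55 Ω.
Step 4 — Series with R1: Z_total = R1 + (R2 || L) = 1552 + j45.55 Ω = 1553∠1.7° Ω.
Step 5 — Source phasor: V = 17.1∠118.2° V = -8.081 + j15.07 V.
Step 6 — Ohm's law: I = V / Z_total = (-8.081 + j15.07) / (1552 + j45.55) = -0.004917 + j0.009854 A.
Step 7 — Convert to polar: |I| = 0.01101 A, ∠I = 116.5°.

I = 0.01101∠116.5° A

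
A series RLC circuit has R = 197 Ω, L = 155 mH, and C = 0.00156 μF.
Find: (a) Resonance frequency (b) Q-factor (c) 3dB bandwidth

Step 1 — Resonance: ω₀ = 1/√(LC) = 1/√(0.155·1.56e-09) = 6.431e+04 rad/s.
Step 2 — f₀ = ω₀/(2π) = 1.024e+04 Hz.
Step 3 — Series Q: Q = ω₀L/R = 6.431e+04·0.155/197 = 50.6.
Step 4 — Bandwidth: Δω = ω₀/Q = 1271 rad/s; BW = Δω/(2π) = 202.3 Hz.

(a) f₀ = 1.024e+04 Hz  (b) Q = 50.6  (c) BW = 202.3 Hz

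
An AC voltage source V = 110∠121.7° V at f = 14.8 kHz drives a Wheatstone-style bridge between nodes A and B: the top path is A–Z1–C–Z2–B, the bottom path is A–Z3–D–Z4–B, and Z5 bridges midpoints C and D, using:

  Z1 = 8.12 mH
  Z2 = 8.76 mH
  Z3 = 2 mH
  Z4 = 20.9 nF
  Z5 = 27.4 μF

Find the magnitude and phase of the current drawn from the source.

Step 1 — Angular frequency: ω = 2π·f = 2π·1.48e+04 = 9.299e+04 rad/s.
Step 2 — Component impedances:
  Z1: Z = jωL = j·9.299e+04·0.00812 = 0 + j755.1 Ω
  Z2: Z = jωL = j·9.299e+04·0.00876 = 0 + j814.6 Ω
  Z3: Z = jωL = j·9.299e+04·0.002 = 0 + j186 Ω
  Z4: Z = 1/(jωC) = -j/(ω·C) = 0 - j514.5 Ω
  Z5: Z = 1/(jωC) = -j/(ω·C) = 0 - j0.3925 Ω
Step 3 — Bridge requires nodal analysis (the Z5 bridge couples midpoints C and D, so the two paths cannot be reduced to a simple series/parallel combination). Setting node B to ground and injecting 1 A at node A, the 3-node admittance system at A, C, D solves to V_A = Z_AB = 0 - j1249 Ω = 1249∠-90.0° Ω.
Step 4 — Source phasor: V = 110∠121.7° V = -57.8 + j93.59 V.
Step 5 — Ohm's law: I = V / Z_total = (-57.8 + j93.59) / (0 - j1249) = -0.07493 - j0.04628 A.
Step 6 — Convert to polar: |I| = 0.08807 A, ∠I = -148.3°.

I = 0.08807∠-148.3° A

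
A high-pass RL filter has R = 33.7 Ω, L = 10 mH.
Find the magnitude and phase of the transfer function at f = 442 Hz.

Step 1 — Angular frequency: ω = 2π·442 = 2777 rad/s.
Step 2 — Transfer function: H(jω) = jωL/(R + jωL).
Step 3 — Numerator jωL = j·27.77; denominator R + jωL = 33.7 + j27.77.
Step 4 — H = 0.4044 + j0.4908.
Step 5 — Magnitude: |H| = 0.636 (-3.9 dB); phase: φ = 50.5°.

|H| = 0.636 (-3.9 dB), φ = 50.5°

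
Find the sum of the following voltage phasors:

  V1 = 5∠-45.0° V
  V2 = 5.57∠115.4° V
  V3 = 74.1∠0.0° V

Step 1 — Convert each phasor to rectangular form:
  V1 = 5·(cos(-45.0°) + j·sin(-45.0°)) = 3.536 - j3.536 V
  V2 = 5.57·(cos(115.4°) + j·sin(115.4°)) = -2.389 + j5.032 V
  V3 = 74.1·(cos(0.0°) + j·sin(0.0°)) = 74.1 V
Step 2 — Sum components: V_total = 75.25 + j1.496 V.
Step 3 — Convert to polar: |V_total| = 75.26 V, ∠V_total = 1.1°.

V_total = 75.26∠1.1° V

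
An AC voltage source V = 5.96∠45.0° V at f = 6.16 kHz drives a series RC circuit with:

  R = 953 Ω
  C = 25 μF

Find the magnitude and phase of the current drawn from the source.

Step 1 — Angular frequency: ω = 2π·f = 2π·6160 = 3.87e+04 rad/s.
Step 2 — Component impedances:
  R: Z = R = 953 Ω
  C: Z = 1/(jωC) = -j/(ω·C) = 0 - j1.033 Ω
Step 3 — Series combination: Z_total = R + C = 953 - j1.033 Ω = 953∠-0.1° Ω.
Step 4 — Source phasor: V = 5.96∠45.0° V = 4.214 + j4.214 V.
Step 5 — Ohm's law: I = V / Z_total = (4.214 + j4.214) / (953 - j1.033) = 0.004417 + j0.004427 A.
Step 6 — Convert to polar: |I| = 0.006254 A, ∠I = 45.1°.

I = 0.006254∠45.1° A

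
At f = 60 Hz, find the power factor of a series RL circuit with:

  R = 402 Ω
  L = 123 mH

Step 1 — Angular frequency: ω = 2π·f = 2π·60 = 377 rad/s.
Step 2 — Component impedances:
  R: Z = R = 402 Ω
  L: Z = jωL = j·377·0.123 = 0 + j46.37 Ω
Step 3 — Series combination: Z_total = R + L = 402 + j46.37 Ω = 404.7∠6.6° Ω.
Step 4 — Power factor: PF = cos(φ) = Re(Z)/|Z| = 402/404.67 = 0.9934.
Step 5 — Type: Im(Z) = 46.37 ⇒ lagging (phase φ = 6.6°).

PF = 0.9934 (lagging, φ = 6.6°)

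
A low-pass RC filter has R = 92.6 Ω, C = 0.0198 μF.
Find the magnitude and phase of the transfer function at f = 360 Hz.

Step 1 — Angular frequency: ω = 2π·360 = 2262 rad/s.
Step 2 — Transfer function: H(jω) = 1/(1 + jωRC).
Step 3 — Denominator: 1 + jωRC = 1 + j·2262·92.6·1.98e-08 = 1 + j0.004147.
Step 4 — H = 1 - j0.004147.
Step 5 — Magnitude: |H| = 1 (-0.0 dB); phase: φ = -0.2°.

|H| = 1 (-0.0 dB), φ = -0.2°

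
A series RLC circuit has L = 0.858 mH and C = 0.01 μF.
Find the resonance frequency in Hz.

Step 1 — Resonance condition Im(Z)=0 gives ω₀ = 1/√(LC).
Step 2 — ω₀ = 1/√(0.000858·1e-08) = 3.414e+05 rad/s.
Step 3 — f₀ = ω₀/(2π) = 5.433e+04 Hz.

f₀ = 5.433e+04 Hz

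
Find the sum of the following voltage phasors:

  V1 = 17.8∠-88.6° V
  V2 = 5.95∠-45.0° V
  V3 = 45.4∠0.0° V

Step 1 — Convert each phasor to rectangular form:
  V1 = 17.8·(cos(-88.6°) + j·sin(-88.6°)) = 0.4349 - j17.79 V
  V2 = 5.95·(cos(-45.0°) + j·sin(-45.0°)) = 4.207 - j4.207 V
  V3 = 45.4·(cos(0.0°) + j·sin(0.0°)) = 45.4 V
Step 2 — Sum components: V_total = 50.04 - j22 V.
Step 3 — Convert to polar: |V_total| = 54.67 V, ∠V_total = -23.7°.

V_total = 54.67∠-23.7° V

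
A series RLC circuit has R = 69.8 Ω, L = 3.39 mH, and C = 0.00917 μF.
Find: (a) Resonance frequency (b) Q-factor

Step 1 — Resonance condition Im(Z)=0 gives ω₀ = 1/√(LC).
Step 2 — ω₀ = 1/√(0.00339·9.17e-09) = 1.794e+05 rad/s.
Step 3 — f₀ = ω₀/(2π) = 2.855e+04 Hz.
Step 4 — Series Q: Q = ω₀L/R = 1.794e+05·0.00339/69.8 = 8.711.

(a) f₀ = 2.855e+04 Hz  (b) Q = 8.711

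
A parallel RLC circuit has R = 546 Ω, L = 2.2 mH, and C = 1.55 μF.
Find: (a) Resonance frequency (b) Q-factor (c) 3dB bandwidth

Step 1 — Resonance: ω₀ = 1/√(LC) = 1/√(0.0022·1.55e-06) = 1.712e+04 rad/s.
Step 2 — f₀ = ω₀/(2π) = 2725 Hz.
Step 3 — Parallel Q: Q = R/(ω₀L) = 546/(1.712e+04·0.0022) = 14.49.
Step 4 — Bandwidth: Δω = ω₀/Q = 1182 rad/s; BW = Δω/(2π) = 188.1 Hz.

(a) f₀ = 2725 Hz  (b) Q = 14.49  (c) BW = 188.1 Hz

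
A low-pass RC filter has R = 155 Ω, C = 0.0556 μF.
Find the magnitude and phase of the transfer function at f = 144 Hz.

Step 1 — Angular frequency: ω = 2π·144 = 904.8 rad/s.
Step 2 — Transfer function: H(jω) = 1/(1 + jωRC).
Step 3 — Denominator: 1 + jωRC = 1 + j·904.8·155·5.56e-08 = 1 + j0.007797.
Step 4 — H = 0.9999 - j0.007797.
Step 5 — Magnitude: |H| = 1 (-0.0 dB); phase: φ = -0.4°.

|H| = 1 (-0.0 dB), φ = -0.4°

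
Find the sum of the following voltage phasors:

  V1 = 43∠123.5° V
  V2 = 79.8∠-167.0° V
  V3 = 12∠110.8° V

Step 1 — Convert each phasor to rectangular form:
  V1 = 43·(cos(123.5°) + j·sin(123.5°)) = -23.73 + j35.86 V
  V2 = 79.8·(cos(-167.0°) + j·sin(-167.0°)) = -77.75 - j17.95 V
  V3 = 12·(cos(110.8°) + j·sin(110.8°)) = -4.261 + j11.22 V
Step 2 — Sum components: V_total = -105.7 + j29.12 V.
Step 3 — Convert to polar: |V_total| = 109.7 V, ∠V_total = 164.6°.

V_total = 109.7∠164.6° V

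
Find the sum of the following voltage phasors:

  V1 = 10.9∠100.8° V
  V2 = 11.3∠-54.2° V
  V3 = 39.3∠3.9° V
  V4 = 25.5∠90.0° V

Step 1 — Convert each phasor to rectangular form:
  V1 = 10.9·(cos(100.8°) + j·sin(100.8°)) = -2.042 + j10.71 V
  V2 = 11.3·(cos(-54.2°) + j·sin(-54.2°)) = 6.61 - j9.165 V
  V3 = 39.3·(cos(3.9°) + j·sin(3.9°)) = 39.21 + j2.673 V
  V4 = 25.5·(cos(90.0°) + j·sin(90.0°)) = 0 + j25.5 V
Step 2 — Sum components: V_total = 43.78 + j29.71 V.
Step 3 — Convert to polar: |V_total| = 52.91 V, ∠V_total = 34.2°.

V_total = 52.91∠34.2° V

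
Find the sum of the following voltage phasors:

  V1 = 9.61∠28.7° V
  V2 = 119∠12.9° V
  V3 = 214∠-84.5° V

Step 1 — Convert each phasor to rectangular form:
  V1 = 9.61·(cos(28.7°) + j·sin(28.7°)) = 8.429 + j4.615 V
  V2 = 119·(cos(12.9°) + j·sin(12.9°)) = 116 + j26.57 V
  V3 = 214·(cos(-84.5°) + j·sin(-84.5°)) = 20.51 - j213 V
Step 2 — Sum components: V_total = 144.9 - j181.8 V.
Step 3 — Convert to polar: |V_total| = 232.5 V, ∠V_total = -51.4°.

V_total = 232.5∠-51.4° V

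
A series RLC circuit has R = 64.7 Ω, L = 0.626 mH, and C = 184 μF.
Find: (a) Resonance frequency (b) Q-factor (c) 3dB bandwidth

Step 1 — Resonance: ω₀ = 1/√(LC) = 1/√(0.000626·0.000184) = 2946 rad/s.
Step 2 — f₀ = ω₀/(2π) = 468.9 Hz.
Step 3 — Series Q: Q = ω₀L/R = 2946·0.000626/64.7 = 0.02851.
Step 4 — Bandwidth: Δω = ω₀/Q = 1.034e+05 rad/s; BW = Δω/(2π) = 1.645e+04 Hz.

(a) f₀ = 468.9 Hz  (b) Q = 0.02851  (c) BW = 1.645e+04 Hz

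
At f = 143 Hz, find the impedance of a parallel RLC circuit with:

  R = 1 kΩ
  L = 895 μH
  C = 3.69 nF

Step 1 — Angular frequency: ω = 2π·f = 2π·143 = 898.5 rad/s.
Step 2 — Component impedances:
  R: Z = R = 1000 Ω
  L: Z = jωL = j·898.5·0.000895 = 0 + j0.8042 Ω
  C: Z = 1/(jωC) = -j/(ω·C) = 0 - j3.016e+05 Ω
Step 3 — Parallel combination: 1/Z_total = 1/R + 1/L + 1/C; Z_total = 0.0006467 + j0.8042 Ω = 0.8042∠90.0° Ω.

Z = 0.0006467 + j0.8042 Ω = 0.8042∠90.0° Ω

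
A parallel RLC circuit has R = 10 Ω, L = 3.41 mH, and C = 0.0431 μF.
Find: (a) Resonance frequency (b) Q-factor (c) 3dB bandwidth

Step 1 — Resonance: ω₀ = 1/√(LC) = 1/√(0.00341·4.31e-08) = 8.249e+04 rad/s.
Step 2 — f₀ = ω₀/(2π) = 1.313e+04 Hz.
Step 3 — Parallel Q: Q = R/(ω₀L) = 10/(8.249e+04·0.00341) = 0.03555.
Step 4 — Bandwidth: Δω = ω₀/Q = 2.32e+06 rad/s; BW = Δω/(2π) = 3.693e+05 Hz.

(a) f₀ = 1.313e+04 Hz  (b) Q = 0.03555  (c) BW = 3.693e+05 Hz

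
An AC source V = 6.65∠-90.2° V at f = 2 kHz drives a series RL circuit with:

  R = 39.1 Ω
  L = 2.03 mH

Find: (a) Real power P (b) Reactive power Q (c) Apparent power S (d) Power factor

Step 1 — Angular frequency: ω = 2π·f = 2π·2000 = 1.257e+04 rad/s.
Step 2 — Component impedances:
  R: Z = R = 39.1 Ω
  L: Z = jωL = j·1.257e+04·0.00203 = 0 + j25.51 Ω
Step 3 — Series combination: Z_total = R + L = 39.1 + j25.51 Ω = 46.69∠33.1° Ω.
Step 4 — Source phasor: V = 6.65∠-90.2° V = -0.02321 - j6.65 V.
Step 5 — Current: I = V / Z = -0.07825 - j0.119 A = 0.1424∠-123.3° A.
Step 6 — Complex power: S = V·I* = 0.7933 + j0.5176 VA.
Step 7 — Real power: P = Re(S) = 0.7933 W.
Step 8 — Reactive power: Q = Im(S) = 0.5176 VAR.
Step 9 — Apparent power: |S| = 0.9472 VA.
Step 10 — Power factor: PF = P/|S| = 0.8375 (lagging).

(a) P = 0.7933 W  (b) Q = 0.5176 VAR  (c) S = 0.9472 VA  (d) PF = 0.8375 (lagging)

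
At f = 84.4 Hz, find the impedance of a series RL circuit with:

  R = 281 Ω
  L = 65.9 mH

Step 1 — Angular frequency: ω = 2π·f = 2π·84.4 = 530.3 rad/s.
Step 2 — Component impedances:
  R: Z = R = 281 Ω
  L: Z = jωL = j·530.3·0.0659 = 0 + j34.95 Ω
Step 3 — Series combination: Z_total = R + L = 281 + j34.95 Ω = 283.2∠7.1° Ω.

Z = 281 + j34.95 Ω = 283.2∠7.1° Ω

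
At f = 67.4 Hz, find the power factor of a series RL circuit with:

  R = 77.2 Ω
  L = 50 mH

Step 1 — Angular frequency: ω = 2π·f = 2π·67.4 = 423.5 rad/s.
Step 2 — Component impedances:
  R: Z = R = 77.2 Ω
  L: Z = jωL = j·423.5·0.05 = 0 + j21.17 Ω
Step 3 — Series combination: Z_total = R + L = 77.2 + j21.17 Ω = 80.05∠15.3° Ω.
Step 4 — Power factor: PF = cos(φ) = Re(Z)/|Z| = 77.2/80.05 = 0.9644.
Step 5 — Type: Im(Z) = 21.17 ⇒ lagging (phase φ = 15.3°).

PF = 0.9644 (lagging, φ = 15.3°)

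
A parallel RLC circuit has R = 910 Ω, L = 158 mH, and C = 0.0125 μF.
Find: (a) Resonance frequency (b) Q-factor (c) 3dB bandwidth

Step 1 — Resonance: ω₀ = 1/√(LC) = 1/√(0.158·1.25e-08) = 2.25e+04 rad/s.
Step 2 — f₀ = ω₀/(2π) = 3581 Hz.
Step 3 — Parallel Q: Q = R/(ω₀L) = 910/(2.25e+04·0.158) = 0.256.
Step 4 — Bandwidth: Δω = ω₀/Q = 8.791e+04 rad/s; BW = Δω/(2π) = 1.399e+04 Hz.

(a) f₀ = 3581 Hz  (b) Q = 0.256  (c) BW = 1.399e+04 Hz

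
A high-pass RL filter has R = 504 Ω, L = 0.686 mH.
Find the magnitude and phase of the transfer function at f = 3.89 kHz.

Step 1 — Angular frequency: ω = 2π·3890 = 2.444e+04 rad/s.
Step 2 — Transfer function: H(jω) = jωL/(R + jωL).
Step 3 — Numerator jωL = j·16.77; denominator R + jωL = 504 + j16.77.
Step 4 — H = 0.001106 + j0.03323.
Step 5 — Magnitude: |H| = 0.03325 (-29.6 dB); phase: φ = 88.1°.

|H| = 0.03325 (-29.6 dB), φ = 88.1°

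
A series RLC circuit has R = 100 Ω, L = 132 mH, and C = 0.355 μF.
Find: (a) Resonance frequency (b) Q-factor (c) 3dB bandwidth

Step 1 — Resonance: ω₀ = 1/√(LC) = 1/√(0.132·3.55e-07) = 4620 rad/s.
Step 2 — f₀ = ω₀/(2π) = 735.2 Hz.
Step 3 — Series Q: Q = ω₀L/R = 4620·0.132/100 = 6.098.
Step 4 — Bandwidth: Δω = ω₀/Q = 757.6 rad/s; BW = Δω/(2π) = 120.6 Hz.

(a) f₀ = 735.2 Hz  (b) Q = 6.098  (c) BW = 120.6 Hz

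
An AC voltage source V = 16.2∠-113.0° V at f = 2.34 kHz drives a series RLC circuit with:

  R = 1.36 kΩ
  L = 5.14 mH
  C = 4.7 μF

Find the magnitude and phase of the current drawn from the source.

Step 1 — Angular frequency: ω = 2π·f = 2π·2340 = 1.47e+04 rad/s.
Step 2 — Component impedances:
  R: Z = R = 1360 Ω
  L: Z = jωL = j·1.47e+04·0.00514 = 0 + j75.57 Ω
  C: Z = 1/(jωC) = -j/(ω·C) = 0 - j14.47 Ω
Step 3 — Series combination: Z_total = R + L + C = 1360 + j61.1 Ω = 1361∠2.6° Ω.
Step 4 — Source phasor: V = 16.2∠-113.0° V = -6.33 - j14.91 V.
Step 5 — Ohm's law: I = V / Z_total = (-6.33 - j14.91) / (1360 + j61.1) = -0.005137 - j0.01073 A.
Step 6 — Convert to polar: |I| = 0.0119 A, ∠I = -115.6°.

I = 0.0119∠-115.6° A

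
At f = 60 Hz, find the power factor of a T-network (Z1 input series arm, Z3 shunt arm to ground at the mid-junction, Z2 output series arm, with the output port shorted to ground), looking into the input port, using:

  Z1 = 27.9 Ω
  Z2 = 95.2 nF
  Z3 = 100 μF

Step 1 — Angular frequency: ω = 2π·f = 2π·60 = 377 rad/s.
Step 2 — Component impedances:
  Z1: Z = R = 27.9 Ω
  Z2: Z = 1/(jωC) = -j/(ω·C) = 0 - j2.786e+04 Ω
  Z3: Z = 1/(jωC) = -j/(ω·C) = 0 - j26.53 Ω
Step 3 — With the output port shorted to ground, the output series arm Z2 runs from the junction to ground; the shunt arm Z3 also runs from the junction to ground. They appear in parallel: Z3 || Z2 = 0 - j26.5 Ω.
Step 4 — Series with input arm Z1: Z_in = Z1 + (Z3 || Z2) = 27.9 - j26.5 Ω = 38.48∠-43.5° Ω.
Step 5 — Power factor: PF = cos(φ) = Re(Z)/|Z| = 27.9/38.48 = 0.7251.
Step 6 — Type: Im(Z) = -26.5 ⇒ leading (phase φ = -43.5°).

PF = 0.7251 (leading, φ = -43.5°)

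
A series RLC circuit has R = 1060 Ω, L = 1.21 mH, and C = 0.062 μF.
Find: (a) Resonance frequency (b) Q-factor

Step 1 — Resonance condition Im(Z)=0 gives ω₀ = 1/√(LC).
Step 2 — ω₀ = 1/√(0.00121·6.2e-08) = 1.155e+05 rad/s.
Step 3 — f₀ = ω₀/(2π) = 1.838e+04 Hz.
Step 4 — Series Q: Q = ω₀L/R = 1.155e+05·0.00121/1060 = 0.1318.

(a) f₀ = 1.838e+04 Hz  (b) Q = 0.1318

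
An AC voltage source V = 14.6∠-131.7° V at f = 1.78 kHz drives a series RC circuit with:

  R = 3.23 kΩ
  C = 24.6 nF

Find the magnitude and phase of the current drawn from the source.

Step 1 — Angular frequency: ω = 2π·f = 2π·1780 = 1.118e+04 rad/s.
Step 2 — Component impedances:
  R: Z = R = 3230 Ω
  C: Z = 1/(jωC) = -j/(ω·C) = 0 - j3635 Ω
Step 3 — Series combination: Z_total = R + C = 3230 - j3635 Ω = 4862∠-48.4° Ω.
Step 4 — Source phasor: V = 14.6∠-131.7° V = -9.712 - j10.9 V.
Step 5 — Ohm's law: I = V / Z_total = (-9.712 - j10.9) / (3230 - j3635) = 0.0003489 - j0.002982 A.
Step 6 — Convert to polar: |I| = 0.003003 A, ∠I = -83.3°.

I = 0.003003∠-83.3° A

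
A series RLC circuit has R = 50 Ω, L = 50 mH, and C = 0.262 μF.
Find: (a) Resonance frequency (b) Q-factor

Step 1 — Resonance condition Im(Z)=0 gives ω₀ = 1/√(LC).
Step 2 — ω₀ = 1/√(0.05·2.62e-07) = 8737 rad/s.
Step 3 — f₀ = ω₀/(2π) = 1391 Hz.
Step 4 — Series Q: Q = ω₀L/R = 8737·0.05/50 = 8.737.

(a) f₀ = 1391 Hz  (b) Q = 8.737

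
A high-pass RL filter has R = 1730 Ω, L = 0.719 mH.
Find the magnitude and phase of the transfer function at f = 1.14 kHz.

Step 1 — Angular frequency: ω = 2π·1140 = 7163 rad/s.
Step 2 — Transfer function: H(jω) = jωL/(R + jωL).
Step 3 — Numerator jωL = j·5.15; denominator R + jωL = 1730 + j5.15.
Step 4 — H = 8.862e-06 + j0.002977.
Step 5 — Magnitude: |H| = 0.002977 (-50.5 dB); phase: φ = 89.8°.

|H| = 0.002977 (-50.5 dB), φ = 89.8°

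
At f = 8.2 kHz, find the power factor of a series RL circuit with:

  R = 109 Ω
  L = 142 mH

Step 1 — Angular frequency: ω = 2π·f = 2π·8200 = 5.152e+04 rad/s.
Step 2 — Component impedances:
  R: Z = R = 109 Ω
  L: Z = jωL = j·5.152e+04·0.142 = 0 + j7316 Ω
Step 3 — Series combination: Z_total = R + L = 109 + j7316 Ω = 7317∠89.1° Ω.
Step 4 — Power factor: PF = cos(φ) = Re(Z)/|Z| = 109/7317 = 0.0149.
Step 5 — Type: Im(Z) = 7316 ⇒ lagging (phase φ = 89.1°).

PF = 0.0149 (lagging, φ = 89.1°)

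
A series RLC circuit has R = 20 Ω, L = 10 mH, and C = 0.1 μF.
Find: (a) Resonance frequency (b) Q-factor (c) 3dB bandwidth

Step 1 — Resonance condition Im(Z)=0 gives ω₀ = 1/√(LC).
Step 2 — ω₀ = 1/√(0.01·1e-07) = 3.162e+04 rad/s.
Step 3 — f₀ = ω₀/(2π) = 5033 Hz.
Step 4 — Series Q: Q = ω₀L/R = 3.162e+04·0.01/20 = 15.81.
Step 5 — 3dB bandwidth: Δω = ω₀/Q = 2000 rad/s; BW = Δω/(2π) = 318.3 Hz.

(a) f₀ = 5033 Hz  (b) Q = 15.81  (c) BW = 318.3 Hz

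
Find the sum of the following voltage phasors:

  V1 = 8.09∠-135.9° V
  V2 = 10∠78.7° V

Step 1 — Convert each phasor to rectangular form:
  V1 = 8.09·(cos(-135.9°) + j·sin(-135.9°)) = -5.81 - j5.63 V
  V2 = 10·(cos(78.7°) + j·sin(78.7°)) = 1.959 + j9.806 V
Step 2 — Sum components: V_total = -3.85 + j4.176 V.
Step 3 — Convert to polar: |V_total| = 5.68 V, ∠V_total = 132.7°.

V_total = 5.68∠132.7° V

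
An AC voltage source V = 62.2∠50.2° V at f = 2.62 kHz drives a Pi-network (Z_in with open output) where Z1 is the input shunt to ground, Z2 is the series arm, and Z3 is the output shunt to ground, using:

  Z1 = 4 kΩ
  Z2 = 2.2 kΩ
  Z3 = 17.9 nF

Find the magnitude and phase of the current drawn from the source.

Step 1 — Angular frequency: ω = 2π·f = 2π·2620 = 1.646e+04 rad/s.
Step 2 — Component impedances:
  Z1: Z = R = 4000 Ω
  Z2: Z = R = 2200 Ω
  Z3: Z = 1/(jωC) = -j/(ω·C) = 0 - j3394 Ω
Step 3 — With open output, the series arm Z2 and the output shunt Z3 appear in series to ground: Z2 + Z3 = 2200 - j3394 Ω.
Step 4 — Parallel with input shunt Z1: Z_in = Z1 || (Z2 + Z3) = 2014 - j1087 Ω = 2289∠-28.4° Ω.
Step 5 — Source phasor: V = 62.2∠50.2° V = 39.81 + j47.79 V.
Step 6 — Ohm's law: I = V / Z_total = (39.81 + j47.79) / (2014 - j1087) = 0.005394 + j0.02663 A.
Step 7 — Convert to polar: |I| = 0.02718 A, ∠I = 78.6°.

I = 0.02718∠78.6° A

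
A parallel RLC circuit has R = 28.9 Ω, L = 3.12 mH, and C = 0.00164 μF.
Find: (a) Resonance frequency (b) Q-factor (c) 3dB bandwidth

Step 1 — Resonance: ω₀ = 1/√(LC) = 1/√(0.00312·1.64e-09) = 4.421e+05 rad/s.
Step 2 — f₀ = ω₀/(2π) = 7.036e+04 Hz.
Step 3 — Parallel Q: Q = R/(ω₀L) = 28.9/(4.421e+05·0.00312) = 0.02095.
Step 4 — Bandwidth: Δω = ω₀/Q = 2.11e+07 rad/s; BW = Δω/(2π) = 3.358e+06 Hz.

(a) f₀ = 7.036e+04 Hz  (b) Q = 0.02095  (c) BW = 3.358e+06 Hz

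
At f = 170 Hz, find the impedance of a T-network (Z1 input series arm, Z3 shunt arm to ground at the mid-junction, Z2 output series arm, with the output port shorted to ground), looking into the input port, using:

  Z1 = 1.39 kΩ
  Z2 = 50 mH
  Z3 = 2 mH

Step 1 — Angular frequency: ω = 2π·f = 2π·170 = 1068 rad/s.
Step 2 — Component impedances:
  Z1: Z = R = 1390 Ω
  Z2: Z = jωL = j·1068·0.05 = 0 + j53.41 Ω
  Z3: Z = jωL = j·1068·0.002 = 0 + j2.136 Ω
Step 3 — With the output port shorted to ground, the output series arm Z2 runs from the junction to ground; the shunt arm Z3 also runs from the junction to ground. They appear in parallel: Z3 || Z2 = 0 + j2.054 Ω.
Step 4 — Series with input arm Z1: Z_in = Z1 + (Z3 || Z2) = 1390 + j2.054 Ω = 1390∠0.1° Ω.

Z = 1390 + j2.054 Ω = 1390∠0.1° Ω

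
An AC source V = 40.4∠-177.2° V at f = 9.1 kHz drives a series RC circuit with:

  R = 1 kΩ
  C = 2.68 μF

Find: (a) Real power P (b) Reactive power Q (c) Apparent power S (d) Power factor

Step 1 — Angular frequency: ω = 2π·f = 2π·9100 = 5.718e+04 rad/s.
Step 2 — Component impedances:
  R: Z = R = 1000 Ω
  C: Z = 1/(jωC) = -j/(ω·C) = 0 - j6.526 Ω
Step 3 — Series combination: Z_total = R + C = 1000 - j6.526 Ω = 1000∠-0.4° Ω.
Step 4 — Source phasor: V = 40.4∠-177.2° V = -40.35 - j1.974 V.
Step 5 — Current: I = V / Z = -0.04034 - j0.002237 A = 0.0404∠-176.8° A.
Step 6 — Complex power: S = V·I* = 1.632 - j0.01065 VA.
Step 7 — Real power: P = Re(S) = 1.632 W.
Step 8 — Reactive power: Q = Im(S) = -0.01065 VAR.
Step 9 — Apparent power: |S| = 1.632 VA.
Step 10 — Power factor: PF = P/|S| = 1 (leading).

(a) P = 1.632 W  (b) Q = -0.01065 VAR  (c) S = 1.632 VA  (d) PF = 1 (leading)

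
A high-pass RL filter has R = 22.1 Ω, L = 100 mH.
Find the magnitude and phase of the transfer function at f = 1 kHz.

Step 1 — Angular frequency: ω = 2π·1000 = 6283 rad/s.
Step 2 — Transfer function: H(jω) = jωL/(R + jωL).
Step 3 — Numerator jωL = j·628.3; denominator R + jωL = 22.1 + j628.3.
Step 4 — H = 0.9988 + j0.03513.
Step 5 — Magnitude: |H| = 0.9994 (-0.0 dB); phase: φ = 2.0°.

|H| = 0.9994 (-0.0 dB), φ = 2.0°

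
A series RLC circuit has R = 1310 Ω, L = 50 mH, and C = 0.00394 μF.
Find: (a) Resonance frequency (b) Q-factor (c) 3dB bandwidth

Step 1 — Resonance: ω₀ = 1/√(LC) = 1/√(0.05·3.94e-09) = 7.125e+04 rad/s.
Step 2 — f₀ = ω₀/(2π) = 1.134e+04 Hz.
Step 3 — Series Q: Q = ω₀L/R = 7.125e+04·0.05/1310 = 2.719.
Step 4 — Bandwidth: Δω = ω₀/Q = 2.62e+04 rad/s; BW = Δω/(2π) = 4170 Hz.

(a) f₀ = 1.134e+04 Hz  (b) Q = 2.719  (c) BW = 4170 Hz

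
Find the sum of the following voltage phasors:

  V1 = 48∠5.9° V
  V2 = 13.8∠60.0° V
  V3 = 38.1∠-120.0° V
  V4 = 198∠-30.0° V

Step 1 — Convert each phasor to rectangular form:
  V1 = 48·(cos(5.9°) + j·sin(5.9°)) = 47.75 + j4.934 V
  V2 = 13.8·(cos(60.0°) + j·sin(60.0°)) = 6.9 + j11.95 V
  V3 = 38.1·(cos(-120.0°) + j·sin(-120.0°)) = -19.05 - j33 V
  V4 = 198·(cos(-30.0°) + j·sin(-30.0°)) = 171.5 - j99 V
Step 2 — Sum components: V_total = 207.1 - j115.1 V.
Step 3 — Convert to polar: |V_total| = 236.9 V, ∠V_total = -29.1°.

V_total = 236.9∠-29.1° V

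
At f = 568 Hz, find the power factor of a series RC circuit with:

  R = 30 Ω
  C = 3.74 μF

Step 1 — Angular frequency: ω = 2π·f = 2π·568 = 3569 rad/s.
Step 2 — Component impedances:
  R: Z = R = 30 Ω
  C: Z = 1/(jωC) = -j/(ω·C) = 0 - j74.92 Ω
Step 3 — Series combination: Z_total = R + C = 30 - j74.92 Ω = 80.7∠-68.2° Ω.
Step 4 — Power factor: PF = cos(φ) = Re(Z)/|Z| = 30/80.7 = 0.3717.
Step 5 — Type: Im(Z) = -74.92 ⇒ leading (phase φ = -68.2°).

PF = 0.3717 (leading, φ = -68.2°)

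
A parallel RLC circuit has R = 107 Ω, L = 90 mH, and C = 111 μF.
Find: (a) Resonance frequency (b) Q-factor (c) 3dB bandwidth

Step 1 — Resonance: ω₀ = 1/√(LC) = 1/√(0.09·0.000111) = 316.4 rad/s.
Step 2 — f₀ = ω₀/(2π) = 50.35 Hz.
Step 3 — Parallel Q: Q = R/(ω₀L) = 107/(316.4·0.09) = 3.758.
Step 4 — Bandwidth: Δω = ω₀/Q = 84.2 rad/s; BW = Δω/(2π) = 13.4 Hz.

(a) f₀ = 50.35 Hz  (b) Q = 3.758  (c) BW = 13.4 Hz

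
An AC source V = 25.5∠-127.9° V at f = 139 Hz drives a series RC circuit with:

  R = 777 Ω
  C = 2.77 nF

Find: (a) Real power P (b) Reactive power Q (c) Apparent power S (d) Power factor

Step 1 — Angular frequency: ω = 2π·f = 2π·139 = 873.4 rad/s.
Step 2 — Component impedances:
  R: Z = R = 777 Ω
  C: Z = 1/(jωC) = -j/(ω·C) = 0 - j4.134e+05 Ω
Step 3 — Series combination: Z_total = R + C = 777 - j4.134e+05 Ω = 4.134e+05∠-89.9° Ω.
Step 4 — Source phasor: V = 25.5∠-127.9° V = -15.66 - j20.12 V.
Step 5 — Current: I = V / Z = 4.861e-05 - j3.799e-05 A = 6.169e-05∠-38.0° A.
Step 6 — Complex power: S = V·I* = 2.957e-06 - j0.001573 VA.
Step 7 — Real power: P = Re(S) = 2.957e-06 W.
Step 8 — Reactive power: Q = Im(S) = -0.001573 VAR.
Step 9 — Apparent power: |S| = 0.001573 VA.
Step 10 — Power factor: PF = P/|S| = 0.00188 (leading).

(a) P = 2.957e-06 W  (b) Q = -0.001573 VAR  (c) S = 0.001573 VA  (d) PF = 0.00188 (leading)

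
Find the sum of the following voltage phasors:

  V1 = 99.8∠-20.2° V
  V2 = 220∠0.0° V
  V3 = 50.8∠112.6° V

Step 1 — Convert each phasor to rectangular form:
  V1 = 99.8·(cos(-20.2°) + j·sin(-20.2°)) = 93.66 - j34.46 V
  V2 = 220·(cos(0.0°) + j·sin(0.0°)) = 220 V
  V3 = 50.8·(cos(112.6°) + j·sin(112.6°)) = -19.52 + j46.9 V
Step 2 — Sum components: V_total = 294.1 + j12.44 V.
Step 3 — Convert to polar: |V_total| = 294.4 V, ∠V_total = 2.4°.

V_total = 294.4∠2.4° V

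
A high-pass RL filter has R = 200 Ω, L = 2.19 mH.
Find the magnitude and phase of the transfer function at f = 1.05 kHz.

Step 1 — Angular frequency: ω = 2π·1050 = 6597 rad/s.
Step 2 — Transfer function: H(jω) = jωL/(R + jωL).
Step 3 — Numerator jωL = j·14.45; denominator R + jωL = 200 + j14.45.
Step 4 — H = 0.005192 + j0.07187.
Step 5 — Magnitude: |H| = 0.07205 (-22.8 dB); phase: φ = 85.9°.

|H| = 0.07205 (-22.8 dB), φ = 85.9°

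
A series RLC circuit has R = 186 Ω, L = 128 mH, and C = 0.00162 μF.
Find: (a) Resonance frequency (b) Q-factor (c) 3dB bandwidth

Step 1 — Resonance: ω₀ = 1/√(LC) = 1/√(0.128·1.62e-09) = 6.944e+04 rad/s.
Step 2 — f₀ = ω₀/(2π) = 1.105e+04 Hz.
Step 3 — Series Q: Q = ω₀L/R = 6.944e+04·0.128/186 = 47.79.
Step 4 — Bandwidth: Δω = ω₀/Q = 1453 rad/s; BW = Δω/(2π) = 231.3 Hz.

(a) f₀ = 1.105e+04 Hz  (b) Q = 47.79  (c) BW = 231.3 Hz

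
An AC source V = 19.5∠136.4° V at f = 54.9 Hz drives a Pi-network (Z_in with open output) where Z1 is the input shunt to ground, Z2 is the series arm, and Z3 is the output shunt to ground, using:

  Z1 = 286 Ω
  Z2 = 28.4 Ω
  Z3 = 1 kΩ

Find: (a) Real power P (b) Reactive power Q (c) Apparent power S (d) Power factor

Step 1 — Angular frequency: ω = 2π·f = 2π·54.9 = 344.9 rad/s.
Step 2 — Component impedances:
  Z1: Z = R = 286 Ω
  Z2: Z = R = 28.4 Ω
  Z3: Z = R = 1000 Ω
Step 3 — With open output, the series arm Z2 and the output shunt Z3 appear in series to ground: Z2 + Z3 = 1028 Ω.
Step 4 — Parallel with input shunt Z1: Z_in = Z1 || (Z2 + Z3) = 223.8 Ω = 223.8∠0.0° Ω.
Step 5 — Source phasor: V = 19.5∠136.4° V = -14.12 + j13.45 V.
Step 6 — Current: I = V / Z = -0.06311 + j0.0601 A = 0.08714∠136.4° A.
Step 7 — Complex power: S = V·I* = 1.699 VA.
Step 8 — Real power: P = Re(S) = 1.699 W.
Step 9 — Reactive power: Q = Im(S) = 0 VAR.
Step 10 — Apparent power: |S| = 1.699 VA.
Step 11 — Power factor: PF = P/|S| = 1 (unity).

(a) P = 1.699 W  (b) Q = 0 VAR  (c) S = 1.699 VA  (d) PF = 1 (unity)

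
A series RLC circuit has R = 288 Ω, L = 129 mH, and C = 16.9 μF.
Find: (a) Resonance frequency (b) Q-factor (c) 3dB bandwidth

Step 1 — Resonance condition Im(Z)=0 gives ω₀ = 1/√(LC).
Step 2 — ω₀ = 1/√(0.129·1.69e-05) = 677.3 rad/s.
Step 3 — f₀ = ω₀/(2π) = 107.8 Hz.
Step 4 — Series Q: Q = ω₀L/R = 677.3·0.129/288 = 0.3034.
Step 5 — 3dB bandwidth: Δω = ω₀/Q = 2233 rad/s; BW = Δω/(2π) = 355.3 Hz.

(a) f₀ = 107.8 Hz  (b) Q = 0.3034  (c) BW = 355.3 Hz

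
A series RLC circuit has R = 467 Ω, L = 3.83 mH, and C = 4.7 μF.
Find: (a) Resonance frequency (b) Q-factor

Step 1 — Resonance condition Im(Z)=0 gives ω₀ = 1/√(LC).
Step 2 — ω₀ = 1/√(0.00383·4.7e-06) = 7453 rad/s.
Step 3 — f₀ = ω₀/(2π) = 1186 Hz.
Step 4 — Series Q: Q = ω₀L/R = 7453·0.00383/467 = 0.06113.

(a) f₀ = 1186 Hz  (b) Q = 0.06113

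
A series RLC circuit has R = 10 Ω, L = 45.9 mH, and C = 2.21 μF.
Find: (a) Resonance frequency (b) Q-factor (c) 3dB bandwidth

Step 1 — Resonance condition Im(Z)=0 gives ω₀ = 1/√(LC).
Step 2 — ω₀ = 1/√(0.0459·2.21e-06) = 3140 rad/s.
Step 3 — f₀ = ω₀/(2π) = 499.7 Hz.
Step 4 — Series Q: Q = ω₀L/R = 3140·0.0459/10 = 14.41.
Step 5 — 3dB bandwidth: Δω = ω₀/Q = 217.9 rad/s; BW = Δω/(2π) = 34.67 Hz.

(a) f₀ = 499.7 Hz  (b) Q = 14.41  (c) BW = 34.67 Hz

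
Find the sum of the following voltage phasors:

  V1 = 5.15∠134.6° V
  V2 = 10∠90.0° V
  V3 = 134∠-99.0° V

Step 1 — Convert each phasor to rectangular form:
  V1 = 5.15·(cos(134.6°) + j·sin(134.6°)) = -3.616 + j3.667 V
  V2 = 10·(cos(90.0°) + j·sin(90.0°)) = 0 + j10 V
  V3 = 134·(cos(-99.0°) + j·sin(-99.0°)) = -20.96 - j132.4 V
Step 2 — Sum components: V_total = -24.58 - j118.7 V.
Step 3 — Convert to polar: |V_total| = 121.2 V, ∠V_total = -101.7°.

V_total = 121.2∠-101.7° V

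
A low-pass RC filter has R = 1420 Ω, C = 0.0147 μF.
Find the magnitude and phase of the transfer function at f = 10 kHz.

Step 1 — Angular frequency: ω = 2π·1e+04 = 6.283e+04 rad/s.
Step 2 — Transfer function: H(jω) = 1/(1 + jωRC).
Step 3 — Denominator: 1 + jωRC = 1 + j·6.283e+04·1420·1.47e-08 = 1 + j1.312.
Step 4 — H = 0.3676 - j0.4822.
Step 5 — Magnitude: |H| = 0.6063 (-4.3 dB); phase: φ = -52.7°.

|H| = 0.6063 (-4.3 dB), φ = -52.7°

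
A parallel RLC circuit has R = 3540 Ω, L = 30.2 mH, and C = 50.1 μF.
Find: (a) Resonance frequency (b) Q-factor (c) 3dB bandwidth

Step 1 — Resonance: ω₀ = 1/√(LC) = 1/√(0.0302·5.01e-05) = 813 rad/s.
Step 2 — f₀ = ω₀/(2π) = 129.4 Hz.
Step 3 — Parallel Q: Q = R/(ω₀L) = 3540/(813·0.0302) = 144.2.
Step 4 — Bandwidth: Δω = ω₀/Q = 5.638 rad/s; BW = Δω/(2π) = 0.8974 Hz.

(a) f₀ = 129.4 Hz  (b) Q = 144.2  (c) BW = 0.8974 Hz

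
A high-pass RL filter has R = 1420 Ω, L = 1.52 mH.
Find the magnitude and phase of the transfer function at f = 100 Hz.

Step 1 — Angular frequency: ω = 2π·100 = 628.3 rad/s.
Step 2 — Transfer function: H(jω) = jωL/(R + jωL).
Step 3 — Numerator jωL = j·0.955; denominator R + jωL = 1420 + j0.955.
Step 4 — H = 4.523e-07 + j0.0006726.
Step 5 — Magnitude: |H| = 0.0006726 (-63.4 dB); phase: φ = 90.0°.

|H| = 0.0006726 (-63.4 dB), φ = 90.0°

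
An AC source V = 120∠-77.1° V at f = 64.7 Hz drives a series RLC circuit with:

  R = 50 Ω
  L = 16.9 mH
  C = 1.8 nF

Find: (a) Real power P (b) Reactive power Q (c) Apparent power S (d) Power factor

Step 1 — Angular frequency: ω = 2π·f = 2π·64.7 = 406.5 rad/s.
Step 2 — Component impedances:
  R: Z = R = 50 Ω
  L: Z = jωL = j·406.5·0.0169 = 0 + j6.87 Ω
  C: Z = 1/(jωC) = -j/(ω·C) = 0 - j1.367e+06 Ω
Step 3 — Series combination: Z_total = R + L + C = 50 - j1.367e+06 Ω = 1.367e+06∠-90.0° Ω.
Step 4 — Source phasor: V = 120∠-77.1° V = 26.79 - j117 V.
Step 5 — Current: I = V / Z = 8.559e-05 + j1.96e-05 A = 8.781e-05∠12.9° A.
Step 6 — Complex power: S = V·I* = 3.855e-07 - j0.01054 VA.
Step 7 — Real power: P = Re(S) = 3.855e-07 W.
Step 8 — Reactive power: Q = Im(S) = -0.01054 VAR.
Step 9 — Apparent power: |S| = 0.01054 VA.
Step 10 — Power factor: PF = P/|S| = 3.659e-05 (leading).

(a) P = 3.855e-07 W  (b) Q = -0.01054 VAR  (c) S = 0.01054 VA  (d) PF = 3.659e-05 (leading)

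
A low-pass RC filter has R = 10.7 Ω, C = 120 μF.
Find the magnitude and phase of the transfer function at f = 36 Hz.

Step 1 — Angular frequency: ω = 2π·36 = 226.2 rad/s.
Step 2 — Transfer function: H(jω) = 1/(1 + jωRC).
Step 3 — Denominator: 1 + jωRC = 1 + j·226.2·10.7·0.00012 = 1 + j0.2904.
Step 4 — H = 0.9222 - j0.2678.
Step 5 — Magnitude: |H| = 0.9603 (-0.4 dB); phase: φ = -16.2°.

|H| = 0.9603 (-0.4 dB), φ = -16.2°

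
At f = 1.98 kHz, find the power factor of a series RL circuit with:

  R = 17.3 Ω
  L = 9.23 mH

Step 1 — Angular frequency: ω = 2π·f = 2π·1980 = 1.244e+04 rad/s.
Step 2 — Component impedances:
  R: Z = R = 17.3 Ω
  L: Z = jωL = j·1.244e+04·0.00923 = 0 + j114.8 Ω
Step 3 — Series combination: Z_total = R + L = 17.3 + j114.8 Ω = 116.1∠81.4° Ω.
Step 4 — Power factor: PF = cos(φ) = Re(Z)/|Z| = 17.3/116.1 = 0.149.
Step 5 — Type: Im(Z) = 114.8 ⇒ lagging (phase φ = 81.4°).

PF = 0.149 (lagging, φ = 81.4°)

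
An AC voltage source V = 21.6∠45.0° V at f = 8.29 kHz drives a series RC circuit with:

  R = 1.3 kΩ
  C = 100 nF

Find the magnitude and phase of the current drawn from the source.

Step 1 — Angular frequency: ω = 2π·f = 2π·8290 = 5.209e+04 rad/s.
Step 2 — Component impedances:
  R: Z = R = 1300 Ω
  C: Z = 1/(jωC) = -j/(ω·C) = 0 - j192 Ω
Step 3 — Series combination: Z_total = R + C = 1300 - j192 Ω = 1314∠-8.4° Ω.
Step 4 — Source phasor: V = 21.6∠45.0° V = 15.27 + j15.27 V.
Step 5 — Ohm's law: I = V / Z_total = (15.27 + j15.27) / (1300 - j192) = 0.0098 + j0.0132 A.
Step 6 — Convert to polar: |I| = 0.01644 A, ∠I = 53.4°.

I = 0.01644∠53.4° A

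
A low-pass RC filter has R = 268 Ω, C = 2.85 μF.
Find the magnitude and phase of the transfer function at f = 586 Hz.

Step 1 — Angular frequency: ω = 2π·586 = 3682 rad/s.
Step 2 — Transfer function: H(jω) = 1/(1 + jωRC).
Step 3 — Denominator: 1 + jωRC = 1 + j·3682·268·2.85e-06 = 1 + j2.812.
Step 4 — H = 0.1122 - j0.3157.
Step 5 — Magnitude: |H| = 0.335 (-9.5 dB); phase: φ = -70.4°.

|H| = 0.335 (-9.5 dB), φ = -70.4°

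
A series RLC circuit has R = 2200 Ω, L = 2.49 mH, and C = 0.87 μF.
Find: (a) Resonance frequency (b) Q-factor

Step 1 — Resonance condition Im(Z)=0 gives ω₀ = 1/√(LC).
Step 2 — ω₀ = 1/√(0.00249·8.7e-07) = 2.149e+04 rad/s.
Step 3 — f₀ = ω₀/(2π) = 3419 Hz.
Step 4 — Series Q: Q = ω₀L/R = 2.149e+04·0.00249/2200 = 0.02432.

(a) f₀ = 3419 Hz  (b) Q = 0.02432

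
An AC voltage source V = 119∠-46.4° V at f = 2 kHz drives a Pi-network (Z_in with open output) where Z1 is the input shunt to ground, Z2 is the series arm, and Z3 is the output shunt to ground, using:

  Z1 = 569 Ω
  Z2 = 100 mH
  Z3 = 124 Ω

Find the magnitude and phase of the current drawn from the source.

Step 1 — Angular frequency: ω = 2π·f = 2π·2000 = 1.257e+04 rad/s.
Step 2 — Component impedances:
  Z1: Z = R = 569 Ω
  Z2: Z = jωL = j·1.257e+04·0.1 = 0 + j1257 Ω
  Z3: Z = R = 124 Ω
Step 3 — With open output, the series arm Z2 and the output shunt Z3 appear in series to ground: Z2 + Z3 = 124 + j1257 Ω.
Step 4 — Parallel with input shunt Z1: Z_in = Z1 || (Z2 + Z3) = 460.1 + j197.6 Ω = 500.7∠23.2° Ω.
Step 5 — Source phasor: V = 119∠-46.4° V = 82.06 - j86.18 V.
Step 6 — Ohm's law: I = V / Z_total = (82.06 - j86.18) / (460.1 + j197.6) = 0.08269 - j0.2228 A.
Step 7 — Convert to polar: |I| = 0.2377 A, ∠I = -69.6°.

I = 0.2377∠-69.6° A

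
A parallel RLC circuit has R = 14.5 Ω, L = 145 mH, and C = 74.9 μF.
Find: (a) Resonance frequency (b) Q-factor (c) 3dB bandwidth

Step 1 — Resonance: ω₀ = 1/√(LC) = 1/√(0.145·7.49e-05) = 303.4 rad/s.
Step 2 — f₀ = ω₀/(2π) = 48.29 Hz.
Step 3 — Parallel Q: Q = R/(ω₀L) = 14.5/(303.4·0.145) = 0.3296.
Step 4 — Bandwidth: Δω = ω₀/Q = 920.8 rad/s; BW = Δω/(2π) = 146.5 Hz.

(a) f₀ = 48.29 Hz  (b) Q = 0.3296  (c) BW = 146.5 Hz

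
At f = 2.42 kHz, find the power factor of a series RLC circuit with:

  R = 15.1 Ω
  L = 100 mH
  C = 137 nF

Step 1 — Angular frequency: ω = 2π·f = 2π·2420 = 1.521e+04 rad/s.
Step 2 — Component impedances:
  R: Z = R = 15.1 Ω
  L: Z = jωL = j·1.521e+04·0.1 = 0 + j1521 Ω
  C: Z = 1/(jωC) = -j/(ω·C) = 0 - j480 Ω
Step 3 — Series combination: Z_total = R + L + C = 15.1 + j1040 Ω = 1041∠89.2° Ω.
Step 4 — Power factor: PF = cos(φ) = Re(Z)/|Z| = 15.1/1041 = 0.01451.
Step 5 — Type: Im(Z) = 1040 ⇒ lagging (phase φ = 89.2°).

PF = 0.01451 (lagging, φ = 89.2°)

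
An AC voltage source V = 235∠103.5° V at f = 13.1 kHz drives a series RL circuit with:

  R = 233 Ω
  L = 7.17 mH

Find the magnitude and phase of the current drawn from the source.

Step 1 — Angular frequency: ω = 2π·f = 2π·1.31e+04 = 8.231e+04 rad/s.
Step 2 — Component impedances:
  R: Z = R = 233 Ω
  L: Z = jωL = j·8.231e+04·0.00717 = 0 + j590.2 Ω
Step 3 — Series combination: Z_total = R + L = 233 + j590.2 Ω = 634.5∠68.5° Ω.
Step 4 — Source phasor: V = 235∠103.5° V = -54.86 + j228.5 V.
Step 5 — Ohm's law: I = V / Z_total = (-54.86 + j228.5) / (233 + j590.2) = 0.3032 + j0.2127 A.
Step 6 — Convert to polar: |I| = 0.3704 A, ∠I = 35.0°.

I = 0.3704∠35.0° A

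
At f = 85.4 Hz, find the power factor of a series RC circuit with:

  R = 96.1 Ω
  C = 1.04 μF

Step 1 — Angular frequency: ω = 2π·f = 2π·85.4 = 536.6 rad/s.
Step 2 — Component impedances:
  R: Z = R = 96.1 Ω
  C: Z = 1/(jωC) = -j/(ω·C) = 0 - j1792 Ω
Step 3 — Series combination: Z_total = R + C = 96.1 - j1792 Ω = 1795∠-86.9° Ω.
Step 4 — Power factor: PF = cos(φ) = Re(Z)/|Z| = 96.1/1794.5 = 0.05355.
Step 5 — Type: Im(Z) = -1792 ⇒ leading (phase φ = -86.9°).

PF = 0.05355 (leading, φ = -86.9°)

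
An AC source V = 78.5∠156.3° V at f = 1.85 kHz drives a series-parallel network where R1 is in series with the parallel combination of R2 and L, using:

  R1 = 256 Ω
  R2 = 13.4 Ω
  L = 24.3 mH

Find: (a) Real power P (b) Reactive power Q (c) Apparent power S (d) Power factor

Step 1 — Angular frequency: ω = 2π·f = 2π·1850 = 1.162e+04 rad/s.
Step 2 — Component impedances:
  R1: Z = R = 256 Ω
  R2: Z = R = 13.4 Ω
  L: Z = jωL = j·1.162e+04·0.0243 = 0 + j282.5 Ω
Step 3 — Parallel branch: R2 || L = 1/(1/R2 + 1/L) = 13.37 + j0.6343 Ω.
Step 4 — Series with R1: Z_total = R1 + (R2 || L) = 269.4 + j0.6343 Ω = 269.4∠0.1° Ω.
Step 5 — Source phasor: V = 78.5∠156.3° V = -71.88 + j31.55 V.
Step 6 — Current: I = V / Z = -0.2666 + j0.1178 A = 0.2914∠156.2° A.
Step 7 — Complex power: S = V·I* = 22.88 + j0.05387 VA.
Step 8 — Real power: P = Re(S) = 22.88 W.
Step 9 — Reactive power: Q = Im(S) = 0.05387 VAR.
Step 10 — Apparent power: |S| = 22.88 VA.
Step 11 — Power factor: PF = P/|S| = 1 (lagging).

(a) P = 22.88 W  (b) Q = 0.05387 VAR  (c) S = 22.88 VA  (d) PF = 1 (lagging)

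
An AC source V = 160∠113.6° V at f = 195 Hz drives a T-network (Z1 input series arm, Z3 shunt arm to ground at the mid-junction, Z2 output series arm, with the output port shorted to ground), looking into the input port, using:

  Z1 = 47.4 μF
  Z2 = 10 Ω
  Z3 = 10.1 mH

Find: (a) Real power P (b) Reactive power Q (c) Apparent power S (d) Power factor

Step 1 — Angular frequency: ω = 2π·f = 2π·195 = 1225 rad/s.
Step 2 — Component impedances:
  Z1: Z = 1/(jωC) = -j/(ω·C) = 0 - j17.22 Ω
  Z2: Z = R = 10 Ω
  Z3: Z = jωL = j·1225·0.0101 = 0 + j12.37 Ω
Step 3 — With the output port shorted to ground, the output series arm Z2 runs from the junction to ground; the shunt arm Z3 also runs from the junction to ground. They appear in parallel: Z3 || Z2 = 6.05 + j4.889 Ω.
Step 4 — Series with input arm Z1: Z_in = Z1 + (Z3 || Z2) = 6.05 - j12.33 Ω = 13.73∠-63.9° Ω.
Step 5 — Source phasor: V = 160∠113.6° V = -64.06 + j146.6 V.
Step 6 — Current: I = V / Z = -11.64 + j0.515 A = 11.65∠177.5° A.
Step 7 — Complex power: S = V·I* = 821 - j1673 VA.
Step 8 — Real power: P = Re(S) = 821 W.
Step 9 — Reactive power: Q = Im(S) = -1673 VAR.
Step 10 — Apparent power: |S| = 1864 VA.
Step 11 — Power factor: PF = P/|S| = 0.4405 (leading).

(a) P = 821 W  (b) Q = -1673 VAR  (c) S = 1864 VA  (d) PF = 0.4405 (leading)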